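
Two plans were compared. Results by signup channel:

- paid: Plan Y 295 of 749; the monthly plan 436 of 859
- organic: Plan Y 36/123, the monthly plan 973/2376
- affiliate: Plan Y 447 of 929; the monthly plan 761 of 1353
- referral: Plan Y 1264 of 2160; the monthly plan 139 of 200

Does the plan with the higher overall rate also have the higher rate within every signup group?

Paid: Plan Y 295/749 = 39.4%, the monthly plan 436/859 = 50.8% → the monthly plan
Organic: Plan Y 36/123 = 29.3%, the monthly plan 973/2376 = 41.0% → the monthly plan
Affiliate: Plan Y 447/929 = 48.1%, the monthly plan 761/1353 = 56.2% → the monthly plan
Referral: Plan Y 1264/2160 = 58.5%, the monthly plan 139/200 = 69.5% → the monthly plan
Overall: Plan Y 2042/3961 = 51.6%, the monthly plan 2309/4788 = 48.2% → Plan Y
The monthly plan wins each signup group but Plan Y wins overall — the comparison reverses. The monthly plan's customers skew toward organic, which has a lower base rate.

No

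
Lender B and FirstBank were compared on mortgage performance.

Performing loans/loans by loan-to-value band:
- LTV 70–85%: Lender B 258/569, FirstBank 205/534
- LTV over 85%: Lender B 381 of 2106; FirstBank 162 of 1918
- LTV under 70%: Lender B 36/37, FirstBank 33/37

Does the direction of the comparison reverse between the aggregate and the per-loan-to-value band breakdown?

LTV 70–85%: Lender B 258/569 = 45.3%, FirstBank 205/534 = 38.4% → Lender B
LTV over 85%: Lender B 381/2106 = 18.1%, FirstBank 162/1918 = 8.4% → Lender B
LTV under 70%: Lender B 36/37 = 97.3%, FirstBank 33/37 = 89.2% → Lender B
Overall: Lender B 675/2712 = 24.9%, FirstBank 400/2489 = 16.1% → Lender B
Lender B wins overall and in every loan-to-value group — no reversal.

No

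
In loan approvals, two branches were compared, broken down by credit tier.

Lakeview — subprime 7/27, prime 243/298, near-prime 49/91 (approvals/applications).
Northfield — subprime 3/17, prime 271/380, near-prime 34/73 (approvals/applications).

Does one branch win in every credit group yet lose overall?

Subprime: Lakeview 7/27 = 25.9%, Northfield 3/17 = 17.6% → Lakeview
Prime: Lakeview 243/298 = 81.5%, Northfield 271/380 = 71.3% → Lakeview
Near-prime: Lakeview 49/91 = 53.8%, Northfield 34/73 = 46.6% → Lakeview
Overall: Lakeview 299/416 = 71.9%, Northfield 308/470 = 65.5% → Lakeview
Lakeview wins overall and in every credit group — no reversal.

No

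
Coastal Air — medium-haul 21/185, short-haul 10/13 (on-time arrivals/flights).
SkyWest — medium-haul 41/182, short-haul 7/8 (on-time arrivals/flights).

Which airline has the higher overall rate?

Medium-haul: Coastal Air 21/185 = 11.4%, SkyWest 41/182 = 22.5% → SkyWest
Short-haul: Coastal Air 10/13 = 76.9%, SkyWest 7/8 = 87.5% → SkyWest
Overall: Coastal Air 31/198 = 15.7%, SkyWest 48/190 = 25.3% → SkyWest

SkyWest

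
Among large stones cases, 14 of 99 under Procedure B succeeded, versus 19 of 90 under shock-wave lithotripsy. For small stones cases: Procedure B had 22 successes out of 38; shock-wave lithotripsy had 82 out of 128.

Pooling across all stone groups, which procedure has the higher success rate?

Large stones: Procedure B 14/99 = 14.1%, shock-wave lithotripsy 19/90 = 21.1% → shock-wave lithotripsy
Small stones: Procedure B 22/38 = 57.9%, shock-wave lithotripsy 82/128 = 64.1% → shock-wave lithotripsy
Overall: Procedure B 36/137 = 26.3%, shock-wave lithotripsy 101/218 = 46.3% → shock-wave lithotripsy

shock-wave lithotripsy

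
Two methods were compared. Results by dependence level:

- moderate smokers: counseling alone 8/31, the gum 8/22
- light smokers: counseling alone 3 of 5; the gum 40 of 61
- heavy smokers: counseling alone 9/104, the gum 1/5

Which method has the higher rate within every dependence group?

the gum

Moderate smokers: counseling alone 8/31 = 25.8%, the gum 8/22 = 36.4% → the gum
Light smokers: counseling alone 3/5 = 60.0%, the gum 40/61 = 65.6% → the gum
Heavy smokers: counseling alone 9/104 = 8.7%, the gum 1/5 = 20.0% → the gum
The gum has the higher rate in all 3 groups.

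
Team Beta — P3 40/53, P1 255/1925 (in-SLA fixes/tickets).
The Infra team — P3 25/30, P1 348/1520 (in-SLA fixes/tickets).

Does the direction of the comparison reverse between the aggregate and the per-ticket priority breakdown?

P3: Team Beta 40/53 = 75.5%, the Infra team 25/30 = 83.3% → the Infra team
P1: Team Beta 255/1925 = 13.2%, the Infra team 348/1520 = 22.9% → the Infra team
Overall: Team Beta 295/1978 = 14.9%, the Infra team 373/1550 = 24.1% → the Infra team
The Infra team wins overall and in every ticket group — no reversal.

No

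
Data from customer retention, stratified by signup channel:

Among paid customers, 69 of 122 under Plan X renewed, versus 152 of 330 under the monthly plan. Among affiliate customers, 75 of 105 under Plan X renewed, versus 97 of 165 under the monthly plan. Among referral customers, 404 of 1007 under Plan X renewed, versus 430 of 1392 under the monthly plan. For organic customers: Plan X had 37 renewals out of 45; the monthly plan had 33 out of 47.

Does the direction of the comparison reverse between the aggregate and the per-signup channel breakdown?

Paid: Plan X 69/122 = 56.6%, the monthly plan 152/330 = 46.1% → Plan X
Affiliate: Plan X 75/105 = 71.4%, the monthly plan 97/165 = 58.8% → Plan X
Referral: Plan X 404/1007 = 40.1%, the monthly plan 430/1392 = 30.9% → Plan X
Organic: Plan X 37/45 = 82.2%, the monthly plan 33/47 = 70.2% → Plan X
Overall: Plan X 585/1279 = 45.7%, the monthly plan 712/1934 = 36.8% → Plan X
Plan X wins overall and in every signup group — no reversal.

No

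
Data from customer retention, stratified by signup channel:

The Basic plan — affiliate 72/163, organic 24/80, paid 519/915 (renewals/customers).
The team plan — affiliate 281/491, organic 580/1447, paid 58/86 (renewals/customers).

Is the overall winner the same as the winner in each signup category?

Affiliate: the Basic plan 72/163 = 44.2%, the team plan 281/491 = 57.2% → the team plan
Organic: the Basic plan 24/80 = 30.0%, the team plan 580/1447 = 40.1% → the team plan
Paid: the Basic plan 519/915 = 56.7%, the team plan 58/86 = 67.4% → the team plan
Overall: the Basic plan 615/1158 = 53.1%, the team plan 919/2024 = 45.4% → the Basic plan
The team plan wins each signup group but the Basic plan wins overall — the comparison reverses. The team plan's customers skew toward organic, which has a lower base rate.

No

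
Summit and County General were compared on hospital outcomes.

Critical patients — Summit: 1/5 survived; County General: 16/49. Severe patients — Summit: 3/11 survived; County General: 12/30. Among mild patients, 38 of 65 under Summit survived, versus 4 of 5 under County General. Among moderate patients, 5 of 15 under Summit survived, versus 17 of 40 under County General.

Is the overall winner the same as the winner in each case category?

No

Critical: Summit 1/5 = 20.0%, County General 16/49 = 32.7% → County General
Severe: Summit 3/11 = 27.3%, County General 12/30 = 40.0% → County General
Mild: Summit 38/65 = 58.5%, County General 4/5 = 80.0% → County General
Moderate: Summit 5/15 = 33.3%, County General 17/40 = 42.5% → County General
Overall: Summit 47/96 = 49.0%, County General 49/124 = 39.5% → Summit
County General wins each case group but Summit wins overall — the comparison reverses. County General's patients skew toward critical, which has a lower base rate.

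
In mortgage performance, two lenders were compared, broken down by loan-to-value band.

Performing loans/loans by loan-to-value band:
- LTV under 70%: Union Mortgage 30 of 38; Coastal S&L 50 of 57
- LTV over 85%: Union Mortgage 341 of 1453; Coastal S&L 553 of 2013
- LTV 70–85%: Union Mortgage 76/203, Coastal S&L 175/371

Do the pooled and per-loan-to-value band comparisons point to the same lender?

LTV under 70%: Union Mortgage 30/38 = 78.9%, Coastal S&L 50/57 = 87.7% → Coastal S&L
LTV over 85%: Union Mortgage 341/1453 = 23.5%, Coastal S&L 553/2013 = 27.5% → Coastal S&L
LTV 70–85%: Union Mortgage 76/203 = 37.4%, Coastal S&L 175/371 = 47.2% → Coastal S&L
Overall: Union Mortgage 447/1694 = 26.4%, Coastal S&L 778/2441 = 31.9% → Coastal S&L
Coastal S&L wins overall and in every loan-to-value group — no reversal.

Yes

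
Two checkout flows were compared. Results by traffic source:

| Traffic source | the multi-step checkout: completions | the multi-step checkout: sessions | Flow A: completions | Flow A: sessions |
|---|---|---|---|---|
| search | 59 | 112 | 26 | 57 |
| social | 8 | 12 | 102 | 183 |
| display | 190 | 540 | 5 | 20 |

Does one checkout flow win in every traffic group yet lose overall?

Search: the multi-step checkout 59/112 = 52.7%, Flow A 26/57 = 45.6% → the multi-step checkout
Social: the multi-step checkout 8/12 = 66.7%, Flow A 102/183 = 55.7% → the multi-step checkout
Display: the multi-step checkout 190/540 = 35.2%, Flow A 5/20 = 25.0% → the multi-step checkout
Overall: the multi-step checkout 257/664 = 38.7%, Flow A 133/260 = 51.2% → Flow A
The multi-step checkout wins each traffic group but Flow A wins overall — the comparison reverses. The multi-step checkout's sessions skew toward display, which has a lower base rate.

Yes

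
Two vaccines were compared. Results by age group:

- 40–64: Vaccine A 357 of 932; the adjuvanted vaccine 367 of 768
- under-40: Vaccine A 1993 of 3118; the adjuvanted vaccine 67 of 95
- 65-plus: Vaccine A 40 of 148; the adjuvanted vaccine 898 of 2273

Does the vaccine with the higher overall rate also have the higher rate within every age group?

40–64: Vaccine A 357/932 = 38.3%, the adjuvanted vaccine 367/768 = 47.8% → the adjuvanted vaccine
Under-40: Vaccine A 1993/3118 = 63.9%, the adjuvanted vaccine 67/95 = 70.5% → the adjuvanted vaccine
65-plus: Vaccine A 40/148 = 27.0%, the adjuvanted vaccine 898/2273 = 39.5% → the adjuvanted vaccine
Overall: Vaccine A 2390/4198 = 56.9%, the adjuvanted vaccine 1332/3136 = 42.5% → Vaccine A
The adjuvanted vaccine wins each age group but Vaccine A wins overall — the comparison reverses. The adjuvanted vaccine's recipients skew toward 65-plus, which has a lower base rate.

No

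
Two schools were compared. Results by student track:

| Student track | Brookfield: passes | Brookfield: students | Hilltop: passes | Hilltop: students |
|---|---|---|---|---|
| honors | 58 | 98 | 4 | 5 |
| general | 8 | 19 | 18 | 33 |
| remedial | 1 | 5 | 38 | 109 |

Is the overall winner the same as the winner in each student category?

No

Honors: Brookfield 58/98 = 59.2%, Hilltop 4/5 = 80.0% → Hilltop
General: Brookfield 8/19 = 42.1%, Hilltop 18/33 = 54.5% → Hilltop
Remedial: Brookfield 1/5 = 20.0%, Hilltop 38/109 = 34.9% → Hilltop
Overall: Brookfield 67/122 = 54.9%, Hilltop 60/147 = 40.8% → Brookfield
Hilltop wins each student group but Brookfield wins overall — the comparison reverses. Hilltop's students skew toward remedial, which has a lower base rate.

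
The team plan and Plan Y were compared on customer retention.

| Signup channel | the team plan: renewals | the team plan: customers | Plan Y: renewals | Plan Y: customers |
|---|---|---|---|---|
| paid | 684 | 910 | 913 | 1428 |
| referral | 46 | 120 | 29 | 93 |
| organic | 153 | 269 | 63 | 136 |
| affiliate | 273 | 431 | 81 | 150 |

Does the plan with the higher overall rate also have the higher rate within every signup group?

Paid: the team plan 684/910 = 75.2%, Plan Y 913/1428 = 63.9% → the team plan
Referral: the team plan 46/120 = 38.3%, Plan Y 29/93 = 31.2% → the team plan
Organic: the team plan 153/269 = 56.9%, Plan Y 63/136 = 46.3% → the team plan
Affiliate: the team plan 273/431 = 63.3%, Plan Y 81/150 = 54.0% → the team plan
Overall: the team plan 1156/1730 = 66.8%, Plan Y 1086/1807 = 60.1% → the team plan
The team plan wins overall and in every signup group — no reversal.

Yes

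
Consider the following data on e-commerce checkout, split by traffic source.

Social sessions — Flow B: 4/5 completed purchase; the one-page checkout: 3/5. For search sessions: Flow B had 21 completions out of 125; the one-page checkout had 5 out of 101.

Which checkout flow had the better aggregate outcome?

Flow B

Social: Flow B 4/5 = 80.0%, the one-page checkout 3/5 = 60.0% → Flow B
Search: Flow B 21/125 = 16.8%, the one-page checkout 5/101 = 5.0% → Flow B
Overall: Flow B 25/130 = 19.2%, the one-page checkout 8/106 = 7.5% → Flow B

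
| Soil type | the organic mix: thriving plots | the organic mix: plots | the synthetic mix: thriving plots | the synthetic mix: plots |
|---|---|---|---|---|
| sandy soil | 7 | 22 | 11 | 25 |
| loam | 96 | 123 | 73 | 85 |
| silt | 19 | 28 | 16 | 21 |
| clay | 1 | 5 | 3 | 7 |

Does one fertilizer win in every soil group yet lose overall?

Sandy soil: the organic mix 7/22 = 31.8%, the synthetic mix 11/25 = 44.0% → the synthetic mix
Loam: the organic mix 96/123 = 78.0%, the synthetic mix 73/85 = 85.9% → the synthetic mix
Silt: the organic mix 19/28 = 67.9%, the synthetic mix 16/21 = 76.2% → the synthetic mix
Clay: the organic mix 1/5 = 20.0%, the synthetic mix 3/7 = 42.9% → the synthetic mix
Overall: the organic mix 123/178 = 69.1%, the synthetic mix 103/138 = 74.6% → the synthetic mix
The synthetic mix wins overall and in every soil group — no reversal.

No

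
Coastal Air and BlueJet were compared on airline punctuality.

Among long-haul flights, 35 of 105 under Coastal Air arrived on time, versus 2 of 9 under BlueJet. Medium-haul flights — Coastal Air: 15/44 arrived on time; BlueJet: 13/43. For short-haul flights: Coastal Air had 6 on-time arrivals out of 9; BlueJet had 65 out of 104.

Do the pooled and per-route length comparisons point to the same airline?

No

Long-haul: Coastal Air 35/105 = 33.3%, BlueJet 2/9 = 22.2% → Coastal Air
Medium-haul: Coastal Air 15/44 = 34.1%, BlueJet 13/43 = 30.2% → Coastal Air
Short-haul: Coastal Air 6/9 = 66.7%, BlueJet 65/104 = 62.5% → Coastal Air
Overall: Coastal Air 56/158 = 35.4%, BlueJet 80/156 = 51.3% → BlueJet
Coastal Air wins each route group but BlueJet wins overall — the comparison reverses. Coastal Air's flights skew toward long-haul, which has a lower base rate.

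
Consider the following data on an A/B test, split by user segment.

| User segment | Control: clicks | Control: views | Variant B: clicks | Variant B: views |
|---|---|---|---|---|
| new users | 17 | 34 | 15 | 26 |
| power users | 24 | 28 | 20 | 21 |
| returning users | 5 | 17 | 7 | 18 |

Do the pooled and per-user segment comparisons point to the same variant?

Yes

New users: Control 17/34 = 50.0%, Variant B 15/26 = 57.7% → Variant B
Power users: Control 24/28 = 85.7%, Variant B 20/21 = 95.2% → Variant B
Returning users: Control 5/17 = 29.4%, Variant B 7/18 = 38.9% → Variant B
Overall: Control 46/79 = 58.2%, Variant B 42/65 = 64.6% → Variant B
Variant B wins overall and in every user group — no reversal.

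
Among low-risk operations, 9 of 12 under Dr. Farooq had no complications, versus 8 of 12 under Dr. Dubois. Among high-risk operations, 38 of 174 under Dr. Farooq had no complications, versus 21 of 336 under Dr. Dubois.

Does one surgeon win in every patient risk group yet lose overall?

Low-risk: Dr. Farooq 9/12 = 75.0%, Dr. Dubois 8/12 = 66.7% → Dr. Farooq
High-risk: Dr. Farooq 38/174 = 21.8%, Dr. Dubois 21/336 = 6.2% → Dr. Farooq
Overall: Dr. Farooq 47/186 = 25.3%, Dr. Dubois 29/348 = 8.3% → Dr. Farooq
Dr. Farooq wins overall and in every patient risk group — no reversal.

No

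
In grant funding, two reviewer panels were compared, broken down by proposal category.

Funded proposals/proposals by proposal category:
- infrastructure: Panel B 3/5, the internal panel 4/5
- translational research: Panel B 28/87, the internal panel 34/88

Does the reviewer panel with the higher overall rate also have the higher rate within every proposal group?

Infrastructure: Panel B 3/5 = 60.0%, the internal panel 4/5 = 80.0% → the internal panel
Translational research: Panel B 28/87 = 32.2%, the internal panel 34/88 = 38.6% → the internal panel
Overall: Panel B 31/92 = 33.7%, the internal panel 38/93 = 40.9% → the internal panel
The internal panel wins overall and in every proposal group — no reversal.

Yes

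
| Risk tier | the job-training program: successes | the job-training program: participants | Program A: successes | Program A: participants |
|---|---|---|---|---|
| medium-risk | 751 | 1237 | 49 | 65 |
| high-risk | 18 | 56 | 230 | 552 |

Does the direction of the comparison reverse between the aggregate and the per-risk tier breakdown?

Medium-risk: the job-training program 751/1237 = 60.7%, Program A 49/65 = 75.4% → Program A
High-risk: the job-training program 18/56 = 32.1%, Program A 230/552 = 41.7% → Program A
Overall: the job-training program 769/1293 = 59.5%, Program A 279/617 = 45.2% → the job-training program
Program A wins each risk group but the job-training program wins overall — the comparison reverses. Program A's participants skew toward high-risk, which has a lower base rate.

Yes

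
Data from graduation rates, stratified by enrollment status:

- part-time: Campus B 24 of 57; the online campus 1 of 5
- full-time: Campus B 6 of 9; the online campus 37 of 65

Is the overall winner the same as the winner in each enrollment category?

Part-time: Campus B 24/57 = 42.1%, the online campus 1/5 = 20.0% → Campus B
Full-time: Campus B 6/9 = 66.7%, the online campus 37/65 = 56.9% → Campus B
Overall: Campus B 30/66 = 45.5%, the online campus 38/70 = 54.3% → the online campus
Campus B wins each enrollment group but the online campus wins overall — the comparison reverses. Campus B's students skew toward part-time, which has a lower base rate.

No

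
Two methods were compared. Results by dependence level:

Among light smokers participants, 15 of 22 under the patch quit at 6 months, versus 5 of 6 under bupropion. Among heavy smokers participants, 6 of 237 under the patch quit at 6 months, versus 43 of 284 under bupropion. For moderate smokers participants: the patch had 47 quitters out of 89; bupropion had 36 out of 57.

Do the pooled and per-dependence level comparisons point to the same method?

Light smokers: the patch 15/22 = 68.2%, bupropion 5/6 = 83.3% → bupropion
Heavy smokers: the patch 6/237 = 2.5%, bupropion 43/284 = 15.1% → bupropion
Moderate smokers: the patch 47/89 = 52.8%, bupropion 36/57 = 63.2% → bupropion
Overall: the patch 68/348 = 19.5%, bupropion 84/347 = 24.2% → bupropion
Bupropion wins overall and in every dependence group — no reversal.

Yes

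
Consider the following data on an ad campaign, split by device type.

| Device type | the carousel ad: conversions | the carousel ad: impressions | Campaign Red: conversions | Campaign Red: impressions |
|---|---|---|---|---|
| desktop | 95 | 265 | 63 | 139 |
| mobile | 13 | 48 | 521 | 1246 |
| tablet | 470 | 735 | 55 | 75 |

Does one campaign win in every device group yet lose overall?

Desktop: the carousel ad 95/265 = 35.8%, Campaign Red 63/139 = 45.3% → Campaign Red
Mobile: the carousel ad 13/48 = 27.1%, Campaign Red 521/1246 = 41.8% → Campaign Red
Tablet: the carousel ad 470/735 = 63.9%, Campaign Red 55/75 = 73.3% → Campaign Red
Overall: the carousel ad 578/1048 = 55.2%, Campaign Red 639/1460 = 43.8% → the carousel ad
Campaign Red wins each device group but the carousel ad wins overall — the comparison reverses. Campaign Red's impressions skew toward mobile, which has a lower base rate.

Yes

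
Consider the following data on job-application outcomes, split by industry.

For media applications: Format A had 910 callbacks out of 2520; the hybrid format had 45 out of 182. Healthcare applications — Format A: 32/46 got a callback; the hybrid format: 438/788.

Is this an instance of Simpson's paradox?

Yes

Media: Format A 910/2520 = 36.1%, the hybrid format 45/182 = 24.7% → Format A
Healthcare: Format A 32/46 = 69.6%, the hybrid format 438/788 = 55.6% → Format A
Overall: Format A 942/2566 = 36.7%, the hybrid format 483/970 = 49.8% → the hybrid format
Format A wins each industry group but the hybrid format wins overall — the comparison reverses. Format A's applications skew toward media, which has a lower base rate.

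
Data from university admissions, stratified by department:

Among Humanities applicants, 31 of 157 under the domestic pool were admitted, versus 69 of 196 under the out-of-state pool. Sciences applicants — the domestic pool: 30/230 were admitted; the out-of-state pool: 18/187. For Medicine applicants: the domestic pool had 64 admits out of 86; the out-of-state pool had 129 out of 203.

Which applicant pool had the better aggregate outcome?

the out-of-state pool

Humanities: the domestic pool 31/157 = 19.7%, the out-of-state pool 69/196 = 35.2% → the out-of-state pool
Sciences: the domestic pool 30/230 = 13.0%, the out-of-state pool 18/187 = 9.6% → the domestic pool
Medicine: the domestic pool 64/86 = 74.4%, the out-of-state pool 129/203 = 63.5% → the domestic pool
Overall: the domestic pool 125/473 = 26.4%, the out-of-state pool 216/586 = 36.9% → the out-of-state pool
(Neither sweeps every department group, but the out-of-state pool has the higher pooled rate.)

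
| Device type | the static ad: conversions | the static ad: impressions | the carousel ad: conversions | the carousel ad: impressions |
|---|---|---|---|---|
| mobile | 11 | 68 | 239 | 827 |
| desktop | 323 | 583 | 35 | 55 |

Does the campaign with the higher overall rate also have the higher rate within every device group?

Mobile: the static ad 11/68 = 16.2%, the carousel ad 239/827 = 28.9% → the carousel ad
Desktop: the static ad 323/583 = 55.4%, the carousel ad 35/55 = 63.6% → the carousel ad
Overall: the static ad 334/651 = 51.3%, the carousel ad 274/882 = 31.1% → the static ad
The carousel ad wins each device group but the static ad wins overall — the comparison reverses. The carousel ad's impressions skew toward mobile, which has a lower base rate.

No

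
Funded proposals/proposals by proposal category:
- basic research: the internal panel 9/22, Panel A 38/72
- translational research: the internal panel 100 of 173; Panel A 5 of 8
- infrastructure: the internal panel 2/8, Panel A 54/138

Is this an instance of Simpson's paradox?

Yes

Basic research: the internal panel 9/22 = 40.9%, Panel A 38/72 = 52.8% → Panel A
Translational research: the internal panel 100/173 = 57.8%, Panel A 5/8 = 62.5% → Panel A
Infrastructure: the internal panel 2/8 = 25.0%, Panel A 54/138 = 39.1% → Panel A
Overall: the internal panel 111/203 = 54.7%, Panel A 97/218 = 44.5% → the internal panel
Panel A wins each proposal group but the internal panel wins overall — the comparison reverses. Panel A's proposals skew toward infrastructure, which has a lower base rate.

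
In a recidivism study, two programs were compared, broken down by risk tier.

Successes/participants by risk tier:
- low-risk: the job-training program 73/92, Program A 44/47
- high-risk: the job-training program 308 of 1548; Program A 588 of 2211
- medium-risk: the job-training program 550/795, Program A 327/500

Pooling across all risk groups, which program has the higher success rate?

Low-risk: the job-training program 73/92 = 79.3%, Program A 44/47 = 93.6% → Program A
High-risk: the job-training program 308/1548 = 19.9%, Program A 588/2211 = 26.6% → Program A
Medium-risk: the job-training program 550/795 = 69.2%, Program A 327/500 = 65.4% → the job-training program
Overall: the job-training program 931/2435 = 38.2%, Program A 959/2758 = 34.8% → the job-training program
(Neither sweeps every risk group, but the job-training program has the higher pooled rate.)

the job-training program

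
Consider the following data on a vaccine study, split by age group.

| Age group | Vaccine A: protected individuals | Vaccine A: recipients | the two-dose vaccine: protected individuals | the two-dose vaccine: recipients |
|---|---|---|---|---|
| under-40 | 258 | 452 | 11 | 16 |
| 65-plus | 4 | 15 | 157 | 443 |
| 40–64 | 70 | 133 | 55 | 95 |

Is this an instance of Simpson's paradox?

Yes

Under-40: Vaccine A 258/452 = 57.1%, the two-dose vaccine 11/16 = 68.8% → the two-dose vaccine
65-plus: Vaccine A 4/15 = 26.7%, the two-dose vaccine 157/443 = 35.4% → the two-dose vaccine
40–64: Vaccine A 70/133 = 52.6%, the two-dose vaccine 55/95 = 57.9% → the two-dose vaccine
Overall: Vaccine A 332/600 = 55.3%, the two-dose vaccine 223/554 = 40.3% → Vaccine A
The two-dose vaccine wins each age group but Vaccine A wins overall — the comparison reverses. The two-dose vaccine's recipients skew toward 65-plus, which has a lower base rate.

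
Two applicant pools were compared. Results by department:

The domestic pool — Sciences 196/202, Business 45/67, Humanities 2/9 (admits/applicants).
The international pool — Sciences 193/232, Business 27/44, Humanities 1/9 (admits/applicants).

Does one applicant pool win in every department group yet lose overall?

No

Sciences: the domestic pool 196/202 = 97.0%, the international pool 193/232 = 83.2% → the domestic pool
Business: the domestic pool 45/67 = 67.2%, the international pool 27/44 = 61.4% → the domestic pool
Humanities: the domestic pool 2/9 = 22.2%, the international pool 1/9 = 11.1% → the domestic pool
Overall: the domestic pool 243/278 = 87.4%, the international pool 221/285 = 77.5% → the domestic pool
The domestic pool wins overall and in every department group — no reversal.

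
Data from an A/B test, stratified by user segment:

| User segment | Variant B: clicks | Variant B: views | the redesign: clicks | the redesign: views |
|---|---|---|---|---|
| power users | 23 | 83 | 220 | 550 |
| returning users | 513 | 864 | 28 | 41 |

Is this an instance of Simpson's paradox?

Power users: Variant B 23/83 = 27.7%, the redesign 220/550 = 40.0% → the redesign
Returning users: Variant B 513/864 = 59.4%, the redesign 28/41 = 68.3% → the redesign
Overall: Variant B 536/947 = 56.6%, the redesign 248/591 = 42.0% → Variant B
The redesign wins each user group but Variant B wins overall — the comparison reverses. The redesign's views skew toward power users, which has a lower base rate.

Yes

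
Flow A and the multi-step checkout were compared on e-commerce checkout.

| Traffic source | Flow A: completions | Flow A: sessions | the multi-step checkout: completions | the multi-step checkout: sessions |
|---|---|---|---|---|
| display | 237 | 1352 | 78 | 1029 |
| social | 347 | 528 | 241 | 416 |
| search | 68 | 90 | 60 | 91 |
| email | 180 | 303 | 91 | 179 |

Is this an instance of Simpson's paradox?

Display: Flow A 237/1352 = 17.5%, the multi-step checkout 78/1029 = 7.6% → Flow A
Social: Flow A 347/528 = 65.7%, the multi-step checkout 241/416 = 57.9% → Flow A
Search: Flow A 68/90 = 75.6%, the multi-step checkout 60/91 = 65.9% → Flow A
Email: Flow A 180/303 = 59.4%, the multi-step checkout 91/179 = 50.8% → Flow A
Overall: Flow A 832/2273 = 36.6%, the multi-step checkout 470/1715 = 27.4% → Flow A
Flow A wins overall and in every traffic group — no reversal.

No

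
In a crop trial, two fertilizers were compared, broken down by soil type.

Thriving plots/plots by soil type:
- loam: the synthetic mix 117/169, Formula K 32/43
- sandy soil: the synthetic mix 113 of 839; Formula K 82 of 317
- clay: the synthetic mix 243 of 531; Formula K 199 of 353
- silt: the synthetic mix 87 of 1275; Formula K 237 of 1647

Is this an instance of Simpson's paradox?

No

Loam: the synthetic mix 117/169 = 69.2%, Formula K 32/43 = 74.4% → Formula K
Sandy soil: the synthetic mix 113/839 = 13.5%, Formula K 82/317 = 25.9% → Formula K
Clay: the synthetic mix 243/531 = 45.8%, Formula K 199/353 = 56.4% → Formula K
Silt: the synthetic mix 87/1275 = 6.8%, Formula K 237/1647 = 14.4% → Formula K
Overall: the synthetic mix 560/2814 = 19.9%, Formula K 550/2360 = 23.3% → Formula K
Formula K wins overall and in every soil group — no reversal.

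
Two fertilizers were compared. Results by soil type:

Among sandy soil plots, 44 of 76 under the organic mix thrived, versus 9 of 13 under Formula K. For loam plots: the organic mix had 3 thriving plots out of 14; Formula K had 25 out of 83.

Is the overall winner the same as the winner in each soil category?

Sandy soil: the organic mix 44/76 = 57.9%, Formula K 9/13 = 69.2% → Formula K
Loam: the organic mix 3/14 = 21.4%, Formula K 25/83 = 30.1% → Formula K
Overall: the organic mix 47/90 = 52.2%, Formula K 34/96 = 35.4% → the organic mix
Formula K wins each soil group but the organic mix wins overall — the comparison reverses. Formula K's plots skew toward loam, which has a lower base rate.

No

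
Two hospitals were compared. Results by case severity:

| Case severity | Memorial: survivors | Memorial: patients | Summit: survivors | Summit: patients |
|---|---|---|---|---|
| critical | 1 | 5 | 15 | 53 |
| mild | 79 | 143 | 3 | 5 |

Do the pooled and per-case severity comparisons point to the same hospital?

Critical: Memorial 1/5 = 20.0%, Summit 15/53 = 28.3% → Summit
Mild: Memorial 79/143 = 55.2%, Summit 3/5 = 60.0% → Summit
Overall: Memorial 80/148 = 54.1%, Summit 18/58 = 31.0% → Memorial
Summit wins each case group but Memorial wins overall — the comparison reverses. Summit's patients skew toward critical, which has a lower base rate.

No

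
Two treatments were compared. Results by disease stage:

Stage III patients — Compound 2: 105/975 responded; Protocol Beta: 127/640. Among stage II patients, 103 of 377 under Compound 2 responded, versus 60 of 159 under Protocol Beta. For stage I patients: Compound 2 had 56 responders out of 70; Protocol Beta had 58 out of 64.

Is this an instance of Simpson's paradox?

No

Stage III: Compound 2 105/975 = 10.8%, Protocol Beta 127/640 = 19.8% → Protocol Beta
Stage II: Compound 2 103/377 = 27.3%, Protocol Beta 60/159 = 37.7% → Protocol Beta
Stage I: Compound 2 56/70 = 80.0%, Protocol Beta 58/64 = 90.6% → Protocol Beta
Overall: Compound 2 264/1422 = 18.6%, Protocol Beta 245/863 = 28.4% → Protocol Beta
Protocol Beta wins overall and in every disease group — no reversal.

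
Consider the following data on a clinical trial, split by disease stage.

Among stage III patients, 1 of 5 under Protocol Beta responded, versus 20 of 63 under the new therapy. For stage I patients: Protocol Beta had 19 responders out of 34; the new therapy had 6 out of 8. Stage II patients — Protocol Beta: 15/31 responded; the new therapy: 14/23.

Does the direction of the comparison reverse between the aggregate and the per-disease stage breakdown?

Stage III: Protocol Beta 1/5 = 20.0%, the new therapy 20/63 = 31.7% → the new therapy
Stage I: Protocol Beta 19/34 = 55.9%, the new therapy 6/8 = 75.0% → the new therapy
Stage II: Protocol Beta 15/31 = 48.4%, the new therapy 14/23 = 60.9% → the new therapy
Overall: Protocol Beta 35/70 = 50.0%, the new therapy 40/94 = 42.6% → Protocol Beta
The new therapy wins each disease group but Protocol Beta wins overall — the comparison reverses. The new therapy's patients skew toward stage III, which has a lower base rate.

Yes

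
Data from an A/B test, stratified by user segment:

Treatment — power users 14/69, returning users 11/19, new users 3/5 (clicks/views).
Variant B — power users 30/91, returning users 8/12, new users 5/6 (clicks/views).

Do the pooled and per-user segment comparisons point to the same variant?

Yes

Power users: Treatment 14/69 = 20.3%, Variant B 30/91 = 33.0% → Variant B
Returning users: Treatment 11/19 = 57.9%, Variant B 8/12 = 66.7% → Variant B
New users: Treatment 3/5 = 60.0%, Variant B 5/6 = 83.3% → Variant B
Overall: Treatment 28/93 = 30.1%, Variant B 43/109 = 39.4% → Variant B
Variant B wins overall and in every user group — no reversal.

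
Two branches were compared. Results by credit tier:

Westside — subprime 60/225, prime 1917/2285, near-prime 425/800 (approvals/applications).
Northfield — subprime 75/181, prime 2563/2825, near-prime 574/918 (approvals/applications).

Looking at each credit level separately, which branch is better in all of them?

Subprime: Westside 60/225 = 26.7%, Northfield 75/181 = 41.4% → Northfield
Prime: Westside 1917/2285 = 83.9%, Northfield 2563/2825 = 90.7% → Northfield
Near-prime: Westside 425/800 = 53.1%, Northfield 574/918 = 62.5% → Northfield
Northfield has the higher rate in all 3 groups.

Northfield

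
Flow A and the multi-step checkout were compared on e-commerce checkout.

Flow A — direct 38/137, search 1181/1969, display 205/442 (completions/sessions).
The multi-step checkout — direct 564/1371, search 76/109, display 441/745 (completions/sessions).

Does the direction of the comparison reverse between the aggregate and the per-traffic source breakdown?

Direct: Flow A 38/137 = 27.7%, the multi-step checkout 564/1371 = 41.1% → the multi-step checkout
Search: Flow A 1181/1969 = 60.0%, the multi-step checkout 76/109 = 69.7% → the multi-step checkout
Display: Flow A 205/442 = 46.4%, the multi-step checkout 441/745 = 59.2% → the multi-step checkout
Overall: Flow A 1424/2548 = 55.9%, the multi-step checkout 1081/2225 = 48.6% → Flow A
The multi-step checkout wins each traffic group but Flow A wins overall — the comparison reverses. The multi-step checkout's sessions skew toward direct, which has a lower base rate.

Yes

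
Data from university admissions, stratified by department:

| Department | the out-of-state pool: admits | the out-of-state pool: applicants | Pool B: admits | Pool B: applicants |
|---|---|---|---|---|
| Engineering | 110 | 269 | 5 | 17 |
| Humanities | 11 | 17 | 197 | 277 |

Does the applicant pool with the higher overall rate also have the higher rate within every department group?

No

Engineering: the out-of-state pool 110/269 = 40.9%, Pool B 5/17 = 29.4% → the out-of-state pool
Humanities: the out-of-state pool 11/17 = 64.7%, Pool B 197/277 = 71.1% → Pool B
Overall: the out-of-state pool 121/286 = 42.3%, Pool B 202/294 = 68.7% → Pool B
Neither sweeps: the out-of-state pool wins 1 of 2 groups, Pool B wins 1. Pool B wins overall but not every group — no Simpson reversal.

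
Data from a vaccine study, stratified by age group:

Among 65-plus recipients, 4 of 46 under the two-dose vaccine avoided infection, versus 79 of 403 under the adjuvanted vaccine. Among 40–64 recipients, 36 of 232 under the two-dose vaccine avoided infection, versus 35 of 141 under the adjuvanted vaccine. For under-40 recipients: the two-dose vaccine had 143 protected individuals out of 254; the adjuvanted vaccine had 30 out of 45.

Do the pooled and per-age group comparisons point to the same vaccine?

No

65-plus: the two-dose vaccine 4/46 = 8.7%, the adjuvanted vaccine 79/403 = 19.6% → the adjuvanted vaccine
40–64: the two-dose vaccine 36/232 = 15.5%, the adjuvanted vaccine 35/141 = 24.8% → the adjuvanted vaccine
Under-40: the two-dose vaccine 143/254 = 56.3%, the adjuvanted vaccine 30/45 = 66.7% → the adjuvanted vaccine
Overall: the two-dose vaccine 183/532 = 34.4%, the adjuvanted vaccine 144/589 = 24.4% → the two-dose vaccine
The adjuvanted vaccine wins each age group but the two-dose vaccine wins overall — the comparison reverses. The adjuvanted vaccine's recipients skew toward 65-plus, which has a lower base rate.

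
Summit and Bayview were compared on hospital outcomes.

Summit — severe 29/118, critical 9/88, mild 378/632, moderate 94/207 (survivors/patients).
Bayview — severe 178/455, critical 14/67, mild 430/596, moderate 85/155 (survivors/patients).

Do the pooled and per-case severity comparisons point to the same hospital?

Yes

Severe: Summit 29/118 = 24.6%, Bayview 178/455 = 39.1% → Bayview
Critical: Summit 9/88 = 10.2%, Bayview 14/67 = 20.9% → Bayview
Mild: Summit 378/632 = 59.8%, Bayview 430/596 = 72.1% → Bayview
Moderate: Summit 94/207 = 45.4%, Bayview 85/155 = 54.8% → Bayview
Overall: Summit 510/1045 = 48.8%, Bayview 707/1273 = 55.5% → Bayview
Bayview wins overall and in every case group — no reversal.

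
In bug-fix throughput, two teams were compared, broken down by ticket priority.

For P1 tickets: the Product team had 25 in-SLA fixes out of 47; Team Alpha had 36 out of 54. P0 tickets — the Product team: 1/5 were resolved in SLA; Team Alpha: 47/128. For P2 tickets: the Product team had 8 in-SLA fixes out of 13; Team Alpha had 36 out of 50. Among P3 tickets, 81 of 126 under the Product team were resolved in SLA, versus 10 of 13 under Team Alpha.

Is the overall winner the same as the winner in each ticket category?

P1: the Product team 25/47 = 53.2%, Team Alpha 36/54 = 66.7% → Team Alpha
P0: the Product team 1/5 = 20.0%, Team Alpha 47/128 = 36.7% → Team Alpha
P2: the Product team 8/13 = 61.5%, Team Alpha 36/50 = 72.0% → Team Alpha
P3: the Product team 81/126 = 64.3%, Team Alpha 10/13 = 76.9% → Team Alpha
Overall: the Product team 115/191 = 60.2%, Team Alpha 129/245 = 52.7% → the Product team
Team Alpha wins each ticket group but the Product team wins overall — the comparison reverses. Team Alpha's tickets skew toward P0, which has a lower base rate.

No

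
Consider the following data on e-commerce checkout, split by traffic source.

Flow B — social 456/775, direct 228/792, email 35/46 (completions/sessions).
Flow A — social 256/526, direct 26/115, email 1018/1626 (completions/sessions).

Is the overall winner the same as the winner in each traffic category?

No

Social: Flow B 456/775 = 58.8%, Flow A 256/526 = 48.7% → Flow B
Direct: Flow B 228/792 = 28.8%, Flow A 26/115 = 22.6% → Flow B
Email: Flow B 35/46 = 76.1%, Flow A 1018/1626 = 62.6% → Flow B
Overall: Flow B 719/1613 = 44.6%, Flow A 1300/2267 = 57.3% → Flow A
Flow B wins each traffic group but Flow A wins overall — the comparison reverses. Flow B's sessions skew toward direct, which has a lower base rate.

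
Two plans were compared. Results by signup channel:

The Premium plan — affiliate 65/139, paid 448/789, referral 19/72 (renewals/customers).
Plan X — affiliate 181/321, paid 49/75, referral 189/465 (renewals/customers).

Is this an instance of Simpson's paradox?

Yes

Affiliate: the Premium plan 65/139 = 46.8%, Plan X 181/321 = 56.4% → Plan X
Paid: the Premium plan 448/789 = 56.8%, Plan X 49/75 = 65.3% → Plan X
Referral: the Premium plan 19/72 = 26.4%, Plan X 189/465 = 40.6% → Plan X
Overall: the Premium plan 532/1000 = 53.2%, Plan X 419/861 = 48.7% → the Premium plan
Plan X wins each signup group but the Premium plan wins overall — the comparison reverses. Plan X's customers skew toward referral, which has a lower base rate.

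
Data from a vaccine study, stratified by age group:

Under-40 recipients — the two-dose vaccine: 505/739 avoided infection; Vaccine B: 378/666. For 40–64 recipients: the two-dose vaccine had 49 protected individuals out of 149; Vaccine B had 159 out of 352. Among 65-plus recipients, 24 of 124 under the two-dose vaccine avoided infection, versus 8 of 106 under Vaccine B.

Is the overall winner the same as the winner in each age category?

Under-40: the two-dose vaccine 505/739 = 68.3%, Vaccine B 378/666 = 56.8% → the two-dose vaccine
40–64: the two-dose vaccine 49/149 = 32.9%, Vaccine B 159/352 = 45.2% → Vaccine B
65-plus: the two-dose vaccine 24/124 = 19.4%, Vaccine B 8/106 = 7.5% → the two-dose vaccine
Overall: the two-dose vaccine 578/1012 = 57.1%, Vaccine B 545/1124 = 48.5% → the two-dose vaccine
Neither sweeps: the two-dose vaccine wins 2 of 3 groups, Vaccine B wins 1. The two-dose vaccine wins overall but not every group — no Simpson reversal.

No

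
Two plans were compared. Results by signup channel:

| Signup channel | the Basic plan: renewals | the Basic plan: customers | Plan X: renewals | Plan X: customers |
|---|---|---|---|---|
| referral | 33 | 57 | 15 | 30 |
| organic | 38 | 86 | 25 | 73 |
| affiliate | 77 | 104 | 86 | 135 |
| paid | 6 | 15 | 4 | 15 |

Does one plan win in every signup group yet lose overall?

Referral: the Basic plan 33/57 = 57.9%, Plan X 15/30 = 50.0% → the Basic plan
Organic: the Basic plan 38/86 = 44.2%, Plan X 25/73 = 34.2% → the Basic plan
Affiliate: the Basic plan 77/104 = 74.0%, Plan X 86/135 = 63.7% → the Basic plan
Paid: the Basic plan 6/15 = 40.0%, Plan X 4/15 = 26.7% → the Basic plan
Overall: the Basic plan 154/262 = 58.8%, Plan X 130/253 = 51.4% → the Basic plan
The Basic plan wins overall and in every signup group — no reversal.

No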